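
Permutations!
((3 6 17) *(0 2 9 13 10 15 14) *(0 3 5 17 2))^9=(2 9 13 10 15 14 3 6)(5 17)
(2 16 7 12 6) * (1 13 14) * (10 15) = (1 13 14)(2 16 7 12 6)(10 15) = [0, 13, 16, 3, 4, 5, 2, 12, 8, 9, 15, 11, 6, 14, 1, 10, 7]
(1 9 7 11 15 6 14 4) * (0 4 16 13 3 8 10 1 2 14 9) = (0 4 2 14 16 13 3 8 10 1)(6 9 7 11 15) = [4, 0, 14, 8, 2, 5, 9, 11, 10, 7, 1, 15, 12, 3, 16, 6, 13]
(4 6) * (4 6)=(6)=[0, 1, 2, 3, 4, 5, 6]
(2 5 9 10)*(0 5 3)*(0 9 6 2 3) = [5, 1, 0, 9, 4, 6, 2, 7, 8, 10, 3] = (0 5 6 2)(3 9 10)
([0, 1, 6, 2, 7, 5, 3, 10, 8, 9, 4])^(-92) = (2 6 3)(4 7 10)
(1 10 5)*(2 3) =(1 10 5)(2 3) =[0, 10, 3, 2, 4, 1, 6, 7, 8, 9, 5]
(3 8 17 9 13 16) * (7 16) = (3 8 17 9 13 7 16) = [0, 1, 2, 8, 4, 5, 6, 16, 17, 13, 10, 11, 12, 7, 14, 15, 3, 9]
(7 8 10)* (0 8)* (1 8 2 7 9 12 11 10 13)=[2, 8, 7, 3, 4, 5, 6, 0, 13, 12, 9, 10, 11, 1]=(0 2 7)(1 8 13)(9 12 11 10)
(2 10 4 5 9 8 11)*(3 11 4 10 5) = (2 5 9 8 4 3 11) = [0, 1, 5, 11, 3, 9, 6, 7, 4, 8, 10, 2]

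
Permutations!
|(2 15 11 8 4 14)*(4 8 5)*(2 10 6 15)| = |(4 14 10 6 15 11 5)| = 7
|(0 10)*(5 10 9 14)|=|(0 9 14 5 10)|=5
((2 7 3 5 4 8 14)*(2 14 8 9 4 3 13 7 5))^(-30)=(14)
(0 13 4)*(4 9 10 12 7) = [13, 1, 2, 3, 0, 5, 6, 4, 8, 10, 12, 11, 7, 9] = (0 13 9 10 12 7 4)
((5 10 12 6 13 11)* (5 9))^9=(5 12 13 9 10 6 11)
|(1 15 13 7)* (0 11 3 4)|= 4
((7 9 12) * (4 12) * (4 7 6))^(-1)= ((4 12 6)(7 9))^(-1)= (4 6 12)(7 9)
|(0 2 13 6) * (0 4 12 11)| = 7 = |(0 2 13 6 4 12 11)|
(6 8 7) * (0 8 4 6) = [8, 1, 2, 3, 6, 5, 4, 0, 7] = (0 8 7)(4 6)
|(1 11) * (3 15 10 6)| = |(1 11)(3 15 10 6)| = 4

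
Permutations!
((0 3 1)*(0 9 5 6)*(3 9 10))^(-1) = (0 6 5 9)(1 3 10)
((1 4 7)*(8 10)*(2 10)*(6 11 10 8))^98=(1 7 4)(6 10 11)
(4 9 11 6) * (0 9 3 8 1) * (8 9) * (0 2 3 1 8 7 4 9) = [7, 2, 3, 0, 1, 5, 9, 4, 8, 11, 10, 6] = (0 7 4 1 2 3)(6 9 11)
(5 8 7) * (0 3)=(0 3)(5 8 7)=[3, 1, 2, 0, 4, 8, 6, 5, 7]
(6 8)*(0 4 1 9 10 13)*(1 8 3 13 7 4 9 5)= [9, 5, 2, 13, 8, 1, 3, 4, 6, 10, 7, 11, 12, 0]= (0 9 10 7 4 8 6 3 13)(1 5)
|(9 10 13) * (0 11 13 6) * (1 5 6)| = |(0 11 13 9 10 1 5 6)| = 8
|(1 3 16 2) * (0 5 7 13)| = 4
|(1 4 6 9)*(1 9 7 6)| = |(9)(1 4)(6 7)| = 2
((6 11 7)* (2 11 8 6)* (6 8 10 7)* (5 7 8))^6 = ((2 11 6 10 8 5 7))^6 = (2 7 5 8 10 6 11)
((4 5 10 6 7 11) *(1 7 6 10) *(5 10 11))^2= ((1 7 5)(4 10 11))^2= (1 5 7)(4 11 10)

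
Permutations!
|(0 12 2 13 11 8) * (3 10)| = 6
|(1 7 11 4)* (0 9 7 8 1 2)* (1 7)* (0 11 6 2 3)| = 10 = |(0 9 1 8 7 6 2 11 4 3)|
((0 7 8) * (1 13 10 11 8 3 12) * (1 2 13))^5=((0 7 3 12 2 13 10 11 8))^5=(0 13 7 10 3 11 12 8 2)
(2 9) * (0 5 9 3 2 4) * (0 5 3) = (0 3 2)(4 5 9) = [3, 1, 0, 2, 5, 9, 6, 7, 8, 4]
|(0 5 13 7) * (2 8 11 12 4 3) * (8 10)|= 28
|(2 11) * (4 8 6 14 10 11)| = |(2 4 8 6 14 10 11)| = 7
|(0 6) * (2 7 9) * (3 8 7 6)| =|(0 3 8 7 9 2 6)| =7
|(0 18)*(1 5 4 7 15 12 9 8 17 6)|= 10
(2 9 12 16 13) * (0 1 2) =(0 1 2 9 12 16 13) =[1, 2, 9, 3, 4, 5, 6, 7, 8, 12, 10, 11, 16, 0, 14, 15, 13]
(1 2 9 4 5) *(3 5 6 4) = (1 2 9 3 5)(4 6) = [0, 2, 9, 5, 6, 1, 4, 7, 8, 3]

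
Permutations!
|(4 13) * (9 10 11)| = 6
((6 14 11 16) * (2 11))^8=((2 11 16 6 14))^8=(2 6 11 14 16)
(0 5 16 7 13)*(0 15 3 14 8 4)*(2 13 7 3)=(0 5 16 3 14 8 4)(2 13 15)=[5, 1, 13, 14, 0, 16, 6, 7, 4, 9, 10, 11, 12, 15, 8, 2, 3]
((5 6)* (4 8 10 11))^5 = ((4 8 10 11)(5 6))^5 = (4 8 10 11)(5 6)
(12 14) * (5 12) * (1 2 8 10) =[0, 2, 8, 3, 4, 12, 6, 7, 10, 9, 1, 11, 14, 13, 5] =(1 2 8 10)(5 12 14)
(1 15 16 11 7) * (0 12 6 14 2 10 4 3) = (0 12 6 14 2 10 4 3)(1 15 16 11 7) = [12, 15, 10, 0, 3, 5, 14, 1, 8, 9, 4, 7, 6, 13, 2, 16, 11]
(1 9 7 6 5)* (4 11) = (1 9 7 6 5)(4 11) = [0, 9, 2, 3, 11, 1, 5, 6, 8, 7, 10, 4]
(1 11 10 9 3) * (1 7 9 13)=(1 11 10 13)(3 7 9)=[0, 11, 2, 7, 4, 5, 6, 9, 8, 3, 13, 10, 12, 1]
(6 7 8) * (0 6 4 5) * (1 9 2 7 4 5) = (0 6 4 1 9 2 7 8 5) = [6, 9, 7, 3, 1, 0, 4, 8, 5, 2]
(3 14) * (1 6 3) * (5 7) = (1 6 3 14)(5 7) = [0, 6, 2, 14, 4, 7, 3, 5, 8, 9, 10, 11, 12, 13, 1]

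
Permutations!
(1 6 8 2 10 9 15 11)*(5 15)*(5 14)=(1 6 8 2 10 9 14 5 15 11)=[0, 6, 10, 3, 4, 15, 8, 7, 2, 14, 9, 1, 12, 13, 5, 11]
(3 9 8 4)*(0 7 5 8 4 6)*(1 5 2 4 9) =(9)(0 7 2 4 3 1 5 8 6) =[7, 5, 4, 1, 3, 8, 0, 2, 6, 9]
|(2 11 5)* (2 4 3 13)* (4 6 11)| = 12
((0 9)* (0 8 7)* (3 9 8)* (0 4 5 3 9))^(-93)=((9)(0 8 7 4 5 3))^(-93)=(9)(0 4)(3 7)(5 8)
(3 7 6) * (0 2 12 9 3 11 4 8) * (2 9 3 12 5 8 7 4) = (0 9 12 3 4 7 6 11 2 5 8) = [9, 1, 5, 4, 7, 8, 11, 6, 0, 12, 10, 2, 3]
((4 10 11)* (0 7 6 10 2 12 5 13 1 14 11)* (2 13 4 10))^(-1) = (0 10 11 14 1 13 4 5 12 2 6 7)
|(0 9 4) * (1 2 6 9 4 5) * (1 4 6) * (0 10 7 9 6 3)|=|(0 3)(1 2)(4 10 7 9 5)|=10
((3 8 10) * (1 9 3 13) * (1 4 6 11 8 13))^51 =(1 11 13)(3 10 6)(4 9 8)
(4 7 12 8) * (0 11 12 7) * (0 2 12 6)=(0 11 6)(2 12 8 4)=[11, 1, 12, 3, 2, 5, 0, 7, 4, 9, 10, 6, 8]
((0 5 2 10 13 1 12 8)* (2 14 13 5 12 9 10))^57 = (1 5)(9 14)(10 13)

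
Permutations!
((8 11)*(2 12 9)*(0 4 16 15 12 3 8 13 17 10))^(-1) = (0 10 17 13 11 8 3 2 9 12 15 16 4)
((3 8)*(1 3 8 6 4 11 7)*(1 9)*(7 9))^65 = ((1 3 6 4 11 9))^65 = (1 9 11 4 6 3)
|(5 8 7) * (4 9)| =|(4 9)(5 8 7)| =6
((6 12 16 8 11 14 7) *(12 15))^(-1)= ((6 15 12 16 8 11 14 7))^(-1)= (6 7 14 11 8 16 12 15)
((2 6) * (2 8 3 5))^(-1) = (2 5 3 8 6)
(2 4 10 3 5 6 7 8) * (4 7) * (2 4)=(2 7 8 4 10 3 5 6)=[0, 1, 7, 5, 10, 6, 2, 8, 4, 9, 3]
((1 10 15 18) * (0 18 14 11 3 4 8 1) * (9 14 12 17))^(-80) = (18)(1 3 9 15 8 11 17 10 4 14 12)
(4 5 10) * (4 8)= (4 5 10 8)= [0, 1, 2, 3, 5, 10, 6, 7, 4, 9, 8]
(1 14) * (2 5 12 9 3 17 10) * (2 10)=(1 14)(2 5 12 9 3 17)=[0, 14, 5, 17, 4, 12, 6, 7, 8, 3, 10, 11, 9, 13, 1, 15, 16, 2]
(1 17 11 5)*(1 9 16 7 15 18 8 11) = (1 17)(5 9 16 7 15 18 8 11) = [0, 17, 2, 3, 4, 9, 6, 15, 11, 16, 10, 5, 12, 13, 14, 18, 7, 1, 8]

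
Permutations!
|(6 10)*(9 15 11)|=|(6 10)(9 15 11)|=6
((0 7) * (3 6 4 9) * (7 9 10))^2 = (0 3 4 7 9 6 10)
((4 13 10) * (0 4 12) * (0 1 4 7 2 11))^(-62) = ((0 7 2 11)(1 4 13 10 12))^(-62) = (0 2)(1 10 4 12 13)(7 11)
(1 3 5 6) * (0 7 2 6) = [7, 3, 6, 5, 4, 0, 1, 2] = (0 7 2 6 1 3 5)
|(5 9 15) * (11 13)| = 6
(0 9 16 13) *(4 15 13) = (0 9 16 4 15 13) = [9, 1, 2, 3, 15, 5, 6, 7, 8, 16, 10, 11, 12, 0, 14, 13, 4]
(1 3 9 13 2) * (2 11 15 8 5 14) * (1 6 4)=[0, 3, 6, 9, 1, 14, 4, 7, 5, 13, 10, 15, 12, 11, 2, 8]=(1 3 9 13 11 15 8 5 14 2 6 4)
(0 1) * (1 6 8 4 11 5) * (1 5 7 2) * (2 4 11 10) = (0 6 8 11 7 4 10 2 1) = [6, 0, 1, 3, 10, 5, 8, 4, 11, 9, 2, 7]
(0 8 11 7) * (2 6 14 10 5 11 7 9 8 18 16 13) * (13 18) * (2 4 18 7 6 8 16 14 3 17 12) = (0 13 4 18 14 10 5 11 9 16 7)(2 8 6 3 17 12) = [13, 1, 8, 17, 18, 11, 3, 0, 6, 16, 5, 9, 2, 4, 10, 15, 7, 12, 14]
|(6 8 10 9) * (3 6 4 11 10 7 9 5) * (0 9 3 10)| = 4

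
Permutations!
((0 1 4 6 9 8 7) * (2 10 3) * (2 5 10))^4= ((0 1 4 6 9 8 7)(3 5 10))^4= (0 9 1 8 4 7 6)(3 5 10)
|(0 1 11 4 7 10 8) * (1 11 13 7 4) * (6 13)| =8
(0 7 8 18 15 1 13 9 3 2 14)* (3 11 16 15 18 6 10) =[7, 13, 14, 2, 4, 5, 10, 8, 6, 11, 3, 16, 12, 9, 0, 1, 15, 17, 18] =(18)(0 7 8 6 10 3 2 14)(1 13 9 11 16 15)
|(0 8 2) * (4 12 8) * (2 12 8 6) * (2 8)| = 3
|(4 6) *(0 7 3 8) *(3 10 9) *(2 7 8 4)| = |(0 8)(2 7 10 9 3 4 6)| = 14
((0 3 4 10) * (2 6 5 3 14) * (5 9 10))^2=((0 14 2 6 9 10)(3 4 5))^2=(0 2 9)(3 5 4)(6 10 14)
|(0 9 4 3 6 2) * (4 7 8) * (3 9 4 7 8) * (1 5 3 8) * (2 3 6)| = |(0 4 9 1 5 6 3 2)(7 8)| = 8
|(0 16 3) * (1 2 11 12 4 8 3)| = 9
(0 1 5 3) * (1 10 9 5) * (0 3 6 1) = (0 10 9 5 6 1) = [10, 0, 2, 3, 4, 6, 1, 7, 8, 5, 9]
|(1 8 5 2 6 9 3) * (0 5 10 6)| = 6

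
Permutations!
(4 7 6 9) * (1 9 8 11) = (1 9 4 7 6 8 11) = [0, 9, 2, 3, 7, 5, 8, 6, 11, 4, 10, 1]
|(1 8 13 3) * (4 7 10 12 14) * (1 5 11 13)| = |(1 8)(3 5 11 13)(4 7 10 12 14)| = 20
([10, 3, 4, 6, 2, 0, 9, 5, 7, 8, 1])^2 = [1, 6, 2, 9, 4, 10, 8, 0, 5, 7, 3]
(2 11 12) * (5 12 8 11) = (2 5 12)(8 11) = [0, 1, 5, 3, 4, 12, 6, 7, 11, 9, 10, 8, 2]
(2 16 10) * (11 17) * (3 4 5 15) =(2 16 10)(3 4 5 15)(11 17) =[0, 1, 16, 4, 5, 15, 6, 7, 8, 9, 2, 17, 12, 13, 14, 3, 10, 11]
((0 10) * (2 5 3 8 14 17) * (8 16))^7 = (17)(0 10)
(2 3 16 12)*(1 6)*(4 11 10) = (1 6)(2 3 16 12)(4 11 10) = [0, 6, 3, 16, 11, 5, 1, 7, 8, 9, 4, 10, 2, 13, 14, 15, 12]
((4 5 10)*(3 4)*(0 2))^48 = (10) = ((0 2)(3 4 5 10))^48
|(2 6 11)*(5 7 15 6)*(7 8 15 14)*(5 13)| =14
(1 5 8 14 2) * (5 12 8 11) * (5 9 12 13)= (1 13 5 11 9 12 8 14 2)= [0, 13, 1, 3, 4, 11, 6, 7, 14, 12, 10, 9, 8, 5, 2]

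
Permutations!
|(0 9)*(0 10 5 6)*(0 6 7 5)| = 6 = |(0 9 10)(5 7)|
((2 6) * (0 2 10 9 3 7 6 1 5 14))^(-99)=(0 2 1 5 14)(3 7 6 10 9)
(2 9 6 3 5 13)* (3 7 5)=(2 9 6 7 5 13)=[0, 1, 9, 3, 4, 13, 7, 5, 8, 6, 10, 11, 12, 2]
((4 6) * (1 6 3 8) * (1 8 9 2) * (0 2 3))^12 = ((0 2 1 6 4)(3 9))^12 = (9)(0 1 4 2 6)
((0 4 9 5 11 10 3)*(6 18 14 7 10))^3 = (0 5 18 10 4 11 14 3 9 6 7)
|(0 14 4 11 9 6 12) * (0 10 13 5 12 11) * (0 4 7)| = |(0 14 7)(5 12 10 13)(6 11 9)| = 12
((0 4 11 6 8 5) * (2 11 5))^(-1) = ((0 4 5)(2 11 6 8))^(-1) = (0 5 4)(2 8 6 11)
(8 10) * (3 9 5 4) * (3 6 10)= [0, 1, 2, 9, 6, 4, 10, 7, 3, 5, 8]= (3 9 5 4 6 10 8)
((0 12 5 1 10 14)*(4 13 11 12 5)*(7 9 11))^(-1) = ((0 5 1 10 14)(4 13 7 9 11 12))^(-1) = (0 14 10 1 5)(4 12 11 9 7 13)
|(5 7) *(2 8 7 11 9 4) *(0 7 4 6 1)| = |(0 7 5 11 9 6 1)(2 8 4)| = 21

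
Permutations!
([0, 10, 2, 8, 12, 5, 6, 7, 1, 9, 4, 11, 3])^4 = (1 3 4)(8 12 10)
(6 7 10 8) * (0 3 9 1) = (0 3 9 1)(6 7 10 8) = [3, 0, 2, 9, 4, 5, 7, 10, 6, 1, 8]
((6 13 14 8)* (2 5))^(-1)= ((2 5)(6 13 14 8))^(-1)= (2 5)(6 8 14 13)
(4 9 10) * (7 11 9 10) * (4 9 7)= [0, 1, 2, 3, 10, 5, 6, 11, 8, 4, 9, 7]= (4 10 9)(7 11)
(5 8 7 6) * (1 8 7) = [0, 8, 2, 3, 4, 7, 5, 6, 1] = (1 8)(5 7 6)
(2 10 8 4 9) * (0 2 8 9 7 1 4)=(0 2 10 9 8)(1 4 7)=[2, 4, 10, 3, 7, 5, 6, 1, 0, 8, 9]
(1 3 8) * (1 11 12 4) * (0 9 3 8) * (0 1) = (0 9 3 1 8 11 12 4) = [9, 8, 2, 1, 0, 5, 6, 7, 11, 3, 10, 12, 4]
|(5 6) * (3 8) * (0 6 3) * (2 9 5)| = |(0 6 2 9 5 3 8)| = 7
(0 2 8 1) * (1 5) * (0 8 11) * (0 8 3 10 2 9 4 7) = (0 9 4 7)(1 3 10 2 11 8 5) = [9, 3, 11, 10, 7, 1, 6, 0, 5, 4, 2, 8]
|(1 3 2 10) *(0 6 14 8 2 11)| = 9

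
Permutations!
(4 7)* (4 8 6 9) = (4 7 8 6 9) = [0, 1, 2, 3, 7, 5, 9, 8, 6, 4]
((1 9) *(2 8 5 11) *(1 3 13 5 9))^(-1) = (2 11 5 13 3 9 8)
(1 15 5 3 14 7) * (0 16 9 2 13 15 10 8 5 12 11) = (0 16 9 2 13 15 12 11)(1 10 8 5 3 14 7) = [16, 10, 13, 14, 4, 3, 6, 1, 5, 2, 8, 0, 11, 15, 7, 12, 9]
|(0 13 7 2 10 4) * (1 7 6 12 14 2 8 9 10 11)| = |(0 13 6 12 14 2 11 1 7 8 9 10 4)| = 13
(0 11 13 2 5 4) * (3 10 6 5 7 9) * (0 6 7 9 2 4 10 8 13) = [11, 1, 9, 8, 6, 10, 5, 2, 13, 3, 7, 0, 12, 4] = (0 11)(2 9 3 8 13 4 6 5 10 7)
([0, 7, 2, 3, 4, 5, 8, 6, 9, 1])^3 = [0, 8, 2, 3, 4, 5, 1, 9, 7, 6]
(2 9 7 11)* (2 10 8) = [0, 1, 9, 3, 4, 5, 6, 11, 2, 7, 8, 10] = (2 9 7 11 10 8)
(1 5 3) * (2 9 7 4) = [0, 5, 9, 1, 2, 3, 6, 4, 8, 7] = (1 5 3)(2 9 7 4)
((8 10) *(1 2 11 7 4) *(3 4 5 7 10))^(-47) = ((1 2 11 10 8 3 4)(5 7))^(-47) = (1 11 8 4 2 10 3)(5 7)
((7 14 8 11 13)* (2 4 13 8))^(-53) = ((2 4 13 7 14)(8 11))^(-53) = (2 13 14 4 7)(8 11)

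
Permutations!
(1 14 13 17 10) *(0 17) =(0 17 10 1 14 13) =[17, 14, 2, 3, 4, 5, 6, 7, 8, 9, 1, 11, 12, 0, 13, 15, 16, 10]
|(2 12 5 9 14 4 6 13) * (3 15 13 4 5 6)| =|(2 12 6 4 3 15 13)(5 9 14)| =21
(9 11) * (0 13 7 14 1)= (0 13 7 14 1)(9 11)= [13, 0, 2, 3, 4, 5, 6, 14, 8, 11, 10, 9, 12, 7, 1]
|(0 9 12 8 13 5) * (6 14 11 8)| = |(0 9 12 6 14 11 8 13 5)| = 9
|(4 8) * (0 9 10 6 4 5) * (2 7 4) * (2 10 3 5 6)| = 12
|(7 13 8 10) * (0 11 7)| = 6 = |(0 11 7 13 8 10)|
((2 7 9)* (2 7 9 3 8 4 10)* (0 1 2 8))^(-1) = (0 3 7 9 2 1)(4 8 10)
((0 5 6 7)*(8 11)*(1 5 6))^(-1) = ((0 6 7)(1 5)(8 11))^(-1) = (0 7 6)(1 5)(8 11)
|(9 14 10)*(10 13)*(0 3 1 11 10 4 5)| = 10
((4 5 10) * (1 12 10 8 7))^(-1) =((1 12 10 4 5 8 7))^(-1) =(1 7 8 5 4 10 12)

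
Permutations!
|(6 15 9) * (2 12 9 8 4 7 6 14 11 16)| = 30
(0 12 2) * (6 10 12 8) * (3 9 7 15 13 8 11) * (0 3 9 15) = (0 11 9 7)(2 3 15 13 8 6 10 12) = [11, 1, 3, 15, 4, 5, 10, 0, 6, 7, 12, 9, 2, 8, 14, 13]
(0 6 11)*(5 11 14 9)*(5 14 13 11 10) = (0 6 13 11)(5 10)(9 14) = [6, 1, 2, 3, 4, 10, 13, 7, 8, 14, 5, 0, 12, 11, 9]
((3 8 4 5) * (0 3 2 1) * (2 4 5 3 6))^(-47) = (0 6 2 1)(3 8 5 4)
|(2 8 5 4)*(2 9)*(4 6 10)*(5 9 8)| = |(2 5 6 10 4 8 9)| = 7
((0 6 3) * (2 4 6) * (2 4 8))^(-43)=((0 4 6 3)(2 8))^(-43)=(0 4 6 3)(2 8)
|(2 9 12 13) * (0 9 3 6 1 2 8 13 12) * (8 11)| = 12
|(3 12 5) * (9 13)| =6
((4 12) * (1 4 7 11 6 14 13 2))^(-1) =(1 2 13 14 6 11 7 12 4)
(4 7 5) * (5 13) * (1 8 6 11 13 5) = (1 8 6 11 13)(4 7 5) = [0, 8, 2, 3, 7, 4, 11, 5, 6, 9, 10, 13, 12, 1]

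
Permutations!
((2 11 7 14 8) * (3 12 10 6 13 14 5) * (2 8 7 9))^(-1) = ((2 11 9)(3 12 10 6 13 14 7 5))^(-1) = (2 9 11)(3 5 7 14 13 6 10 12)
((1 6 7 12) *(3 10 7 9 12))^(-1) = (1 12 9 6)(3 7 10)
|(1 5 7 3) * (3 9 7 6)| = |(1 5 6 3)(7 9)| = 4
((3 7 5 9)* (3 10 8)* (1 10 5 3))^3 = (10)(3 7)(5 9)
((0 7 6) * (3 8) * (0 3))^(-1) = (0 8 3 6 7) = ((0 7 6 3 8))^(-1)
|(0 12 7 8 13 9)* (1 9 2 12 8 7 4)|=|(0 8 13 2 12 4 1 9)|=8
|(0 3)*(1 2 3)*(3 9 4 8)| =7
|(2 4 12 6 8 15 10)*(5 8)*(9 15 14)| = 10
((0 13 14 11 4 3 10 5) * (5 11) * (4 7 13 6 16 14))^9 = ((0 6 16 14 5)(3 10 11 7 13 4))^9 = (0 5 14 16 6)(3 7)(4 11)(10 13)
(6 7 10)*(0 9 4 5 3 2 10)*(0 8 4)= (0 9)(2 10 6 7 8 4 5 3)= [9, 1, 10, 2, 5, 3, 7, 8, 4, 0, 6]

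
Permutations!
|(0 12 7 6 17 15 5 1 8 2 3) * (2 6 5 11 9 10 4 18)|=16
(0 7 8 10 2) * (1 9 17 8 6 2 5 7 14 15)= [14, 9, 0, 3, 4, 7, 2, 6, 10, 17, 5, 11, 12, 13, 15, 1, 16, 8]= (0 14 15 1 9 17 8 10 5 7 6 2)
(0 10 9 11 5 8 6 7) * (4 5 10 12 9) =[12, 1, 2, 3, 5, 8, 7, 0, 6, 11, 4, 10, 9] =(0 12 9 11 10 4 5 8 6 7)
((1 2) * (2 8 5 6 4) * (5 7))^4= ((1 8 7 5 6 4 2))^4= (1 6 8 4 7 2 5)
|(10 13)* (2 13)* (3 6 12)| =|(2 13 10)(3 6 12)| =3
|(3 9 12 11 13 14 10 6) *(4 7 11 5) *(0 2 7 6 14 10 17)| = |(0 2 7 11 13 10 14 17)(3 9 12 5 4 6)| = 24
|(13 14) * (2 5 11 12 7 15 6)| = 14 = |(2 5 11 12 7 15 6)(13 14)|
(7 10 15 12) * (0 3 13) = (0 3 13)(7 10 15 12) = [3, 1, 2, 13, 4, 5, 6, 10, 8, 9, 15, 11, 7, 0, 14, 12]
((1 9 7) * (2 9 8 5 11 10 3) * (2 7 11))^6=(1 10 2)(3 9 8)(5 7 11)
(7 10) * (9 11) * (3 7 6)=(3 7 10 6)(9 11)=[0, 1, 2, 7, 4, 5, 3, 10, 8, 11, 6, 9]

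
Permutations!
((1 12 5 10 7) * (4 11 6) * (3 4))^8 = ((1 12 5 10 7)(3 4 11 6))^8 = (1 10 12 7 5)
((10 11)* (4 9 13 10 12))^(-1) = ((4 9 13 10 11 12))^(-1) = (4 12 11 10 13 9)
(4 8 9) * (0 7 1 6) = (0 7 1 6)(4 8 9) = [7, 6, 2, 3, 8, 5, 0, 1, 9, 4]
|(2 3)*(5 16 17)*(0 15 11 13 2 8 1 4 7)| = 30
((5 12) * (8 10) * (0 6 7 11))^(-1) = (0 11 7 6)(5 12)(8 10)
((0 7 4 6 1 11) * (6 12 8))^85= (0 6 4 11 8 7 1 12)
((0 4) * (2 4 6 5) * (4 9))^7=(0 6 5 2 9 4)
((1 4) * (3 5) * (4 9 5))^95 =(9)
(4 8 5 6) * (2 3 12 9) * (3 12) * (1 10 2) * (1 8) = (1 10 2 12 9 8 5 6 4) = [0, 10, 12, 3, 1, 6, 4, 7, 5, 8, 2, 11, 9]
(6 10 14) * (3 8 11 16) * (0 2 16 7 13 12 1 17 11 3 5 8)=(0 2 16 5 8 3)(1 17 11 7 13 12)(6 10 14)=[2, 17, 16, 0, 4, 8, 10, 13, 3, 9, 14, 7, 1, 12, 6, 15, 5, 11]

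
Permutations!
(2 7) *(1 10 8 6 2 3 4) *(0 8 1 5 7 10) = (0 8 6 2 10 1)(3 4 5 7) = [8, 0, 10, 4, 5, 7, 2, 3, 6, 9, 1]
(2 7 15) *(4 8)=(2 7 15)(4 8)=[0, 1, 7, 3, 8, 5, 6, 15, 4, 9, 10, 11, 12, 13, 14, 2]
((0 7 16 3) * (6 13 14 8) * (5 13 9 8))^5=(0 7 16 3)(5 14 13)(6 8 9)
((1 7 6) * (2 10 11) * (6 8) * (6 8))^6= (11)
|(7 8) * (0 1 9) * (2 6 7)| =12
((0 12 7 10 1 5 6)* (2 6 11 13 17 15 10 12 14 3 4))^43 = ((0 14 3 4 2 6)(1 5 11 13 17 15 10)(7 12))^43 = (0 14 3 4 2 6)(1 5 11 13 17 15 10)(7 12)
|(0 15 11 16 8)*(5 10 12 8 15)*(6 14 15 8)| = 10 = |(0 5 10 12 6 14 15 11 16 8)|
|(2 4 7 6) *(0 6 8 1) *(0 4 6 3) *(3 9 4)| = 14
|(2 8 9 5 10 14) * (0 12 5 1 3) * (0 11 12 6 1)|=|(0 6 1 3 11 12 5 10 14 2 8 9)|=12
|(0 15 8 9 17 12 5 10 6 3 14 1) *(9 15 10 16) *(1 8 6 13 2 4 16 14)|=16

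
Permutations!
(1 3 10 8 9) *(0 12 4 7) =[12, 3, 2, 10, 7, 5, 6, 0, 9, 1, 8, 11, 4] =(0 12 4 7)(1 3 10 8 9)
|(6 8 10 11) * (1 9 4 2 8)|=|(1 9 4 2 8 10 11 6)|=8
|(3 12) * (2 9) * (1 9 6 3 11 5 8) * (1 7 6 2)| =14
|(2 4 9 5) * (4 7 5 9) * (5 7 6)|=3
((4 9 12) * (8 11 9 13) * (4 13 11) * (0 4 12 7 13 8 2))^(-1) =(0 2 13 7 9 11 4)(8 12)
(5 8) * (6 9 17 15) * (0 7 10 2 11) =(0 7 10 2 11)(5 8)(6 9 17 15) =[7, 1, 11, 3, 4, 8, 9, 10, 5, 17, 2, 0, 12, 13, 14, 6, 16, 15]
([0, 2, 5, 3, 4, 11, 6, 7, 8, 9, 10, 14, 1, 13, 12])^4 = (1 14 5)(2 12 11)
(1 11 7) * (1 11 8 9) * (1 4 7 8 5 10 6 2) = (1 5 10 6 2)(4 7 11 8 9) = [0, 5, 1, 3, 7, 10, 2, 11, 9, 4, 6, 8]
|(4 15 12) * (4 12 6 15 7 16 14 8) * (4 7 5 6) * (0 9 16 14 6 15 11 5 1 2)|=|(0 9 16 6 11 5 15 4 1 2)(7 14 8)|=30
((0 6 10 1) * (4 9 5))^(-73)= (0 1 10 6)(4 5 9)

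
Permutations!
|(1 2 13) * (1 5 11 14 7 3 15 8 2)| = 9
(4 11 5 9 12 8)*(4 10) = (4 11 5 9 12 8 10) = [0, 1, 2, 3, 11, 9, 6, 7, 10, 12, 4, 5, 8]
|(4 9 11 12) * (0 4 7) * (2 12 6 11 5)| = 14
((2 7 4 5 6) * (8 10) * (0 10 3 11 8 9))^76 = (0 10 9)(2 7 4 5 6)(3 11 8)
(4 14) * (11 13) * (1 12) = [0, 12, 2, 3, 14, 5, 6, 7, 8, 9, 10, 13, 1, 11, 4] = (1 12)(4 14)(11 13)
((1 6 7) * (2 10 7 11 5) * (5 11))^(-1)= ((11)(1 6 5 2 10 7))^(-1)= (11)(1 7 10 2 5 6)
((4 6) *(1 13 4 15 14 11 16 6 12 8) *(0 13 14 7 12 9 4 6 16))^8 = (16)(0 14 8 7 6)(1 12 15 13 11)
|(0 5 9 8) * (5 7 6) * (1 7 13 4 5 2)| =12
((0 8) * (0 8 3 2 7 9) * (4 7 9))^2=(0 2)(3 9)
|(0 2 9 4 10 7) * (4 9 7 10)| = 3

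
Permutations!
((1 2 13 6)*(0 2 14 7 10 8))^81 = (14)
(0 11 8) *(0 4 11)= (4 11 8)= [0, 1, 2, 3, 11, 5, 6, 7, 4, 9, 10, 8]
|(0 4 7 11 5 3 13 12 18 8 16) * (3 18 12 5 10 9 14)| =13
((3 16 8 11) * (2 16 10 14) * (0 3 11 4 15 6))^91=((0 3 10 14 2 16 8 4 15 6))^91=(0 3 10 14 2 16 8 4 15 6)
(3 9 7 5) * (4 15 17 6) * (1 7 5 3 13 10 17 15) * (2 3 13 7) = (1 2 3 9 5 7 13 10 17 6 4) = [0, 2, 3, 9, 1, 7, 4, 13, 8, 5, 17, 11, 12, 10, 14, 15, 16, 6]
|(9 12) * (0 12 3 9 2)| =6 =|(0 12 2)(3 9)|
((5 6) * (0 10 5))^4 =((0 10 5 6))^4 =(10)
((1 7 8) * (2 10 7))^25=(10)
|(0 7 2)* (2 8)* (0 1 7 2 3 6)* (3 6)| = 6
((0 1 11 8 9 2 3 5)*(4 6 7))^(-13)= (0 8 3 1 9 5 11 2)(4 7 6)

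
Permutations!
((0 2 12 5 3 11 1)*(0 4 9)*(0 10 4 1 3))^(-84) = (12)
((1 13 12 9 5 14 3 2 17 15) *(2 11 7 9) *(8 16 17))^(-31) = (1 13 12 2 8 16 17 15)(3 14 5 9 7 11)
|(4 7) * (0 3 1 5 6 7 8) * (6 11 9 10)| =11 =|(0 3 1 5 11 9 10 6 7 4 8)|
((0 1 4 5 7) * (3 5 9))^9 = ((0 1 4 9 3 5 7))^9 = (0 4 3 7 1 9 5)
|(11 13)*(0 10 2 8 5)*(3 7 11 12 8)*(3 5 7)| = |(0 10 2 5)(7 11 13 12 8)| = 20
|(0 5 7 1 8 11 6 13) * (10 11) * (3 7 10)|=|(0 5 10 11 6 13)(1 8 3 7)|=12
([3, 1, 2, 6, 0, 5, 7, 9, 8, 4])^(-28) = [6, 1, 2, 7, 3, 5, 9, 4, 8, 0]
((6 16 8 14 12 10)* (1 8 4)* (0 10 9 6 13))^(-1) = (0 13 10)(1 4 16 6 9 12 14 8)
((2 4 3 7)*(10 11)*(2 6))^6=((2 4 3 7 6)(10 11))^6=(11)(2 4 3 7 6)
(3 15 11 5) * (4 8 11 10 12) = (3 15 10 12 4 8 11 5) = [0, 1, 2, 15, 8, 3, 6, 7, 11, 9, 12, 5, 4, 13, 14, 10]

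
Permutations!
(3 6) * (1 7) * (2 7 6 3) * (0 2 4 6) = (0 2 7 1)(4 6) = [2, 0, 7, 3, 6, 5, 4, 1]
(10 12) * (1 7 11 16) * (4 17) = [0, 7, 2, 3, 17, 5, 6, 11, 8, 9, 12, 16, 10, 13, 14, 15, 1, 4] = (1 7 11 16)(4 17)(10 12)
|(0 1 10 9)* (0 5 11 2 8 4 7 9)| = 21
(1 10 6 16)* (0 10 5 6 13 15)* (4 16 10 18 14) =[18, 5, 2, 3, 16, 6, 10, 7, 8, 9, 13, 11, 12, 15, 4, 0, 1, 17, 14] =(0 18 14 4 16 1 5 6 10 13 15)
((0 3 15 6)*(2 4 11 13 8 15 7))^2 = ((0 3 7 2 4 11 13 8 15 6))^2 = (0 7 4 13 15)(2 11 8 6 3)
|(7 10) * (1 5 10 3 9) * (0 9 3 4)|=|(0 9 1 5 10 7 4)|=7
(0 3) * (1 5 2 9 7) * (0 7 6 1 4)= (0 3 7 4)(1 5 2 9 6)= [3, 5, 9, 7, 0, 2, 1, 4, 8, 6]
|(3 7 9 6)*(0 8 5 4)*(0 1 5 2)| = |(0 8 2)(1 5 4)(3 7 9 6)| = 12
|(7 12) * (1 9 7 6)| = 5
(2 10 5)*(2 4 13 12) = (2 10 5 4 13 12) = [0, 1, 10, 3, 13, 4, 6, 7, 8, 9, 5, 11, 2, 12]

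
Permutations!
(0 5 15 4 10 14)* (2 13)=(0 5 15 4 10 14)(2 13)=[5, 1, 13, 3, 10, 15, 6, 7, 8, 9, 14, 11, 12, 2, 0, 4]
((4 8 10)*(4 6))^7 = (4 6 10 8)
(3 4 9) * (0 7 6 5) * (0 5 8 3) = [7, 1, 2, 4, 9, 5, 8, 6, 3, 0] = (0 7 6 8 3 4 9)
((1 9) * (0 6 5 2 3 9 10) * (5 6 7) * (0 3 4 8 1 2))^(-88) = (0 5 7)(1 9 8 3 4 10 2)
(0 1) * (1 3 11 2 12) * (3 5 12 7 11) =(0 5 12 1)(2 7 11) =[5, 0, 7, 3, 4, 12, 6, 11, 8, 9, 10, 2, 1]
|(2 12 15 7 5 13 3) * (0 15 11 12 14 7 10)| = 6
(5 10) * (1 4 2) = (1 4 2)(5 10) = [0, 4, 1, 3, 2, 10, 6, 7, 8, 9, 5]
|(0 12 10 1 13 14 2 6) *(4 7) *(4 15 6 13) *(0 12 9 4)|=|(0 9 4 7 15 6 12 10 1)(2 13 14)|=9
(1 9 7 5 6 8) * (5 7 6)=[0, 9, 2, 3, 4, 5, 8, 7, 1, 6]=(1 9 6 8)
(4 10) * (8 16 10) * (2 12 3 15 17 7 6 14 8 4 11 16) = (2 12 3 15 17 7 6 14 8)(10 11 16) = [0, 1, 12, 15, 4, 5, 14, 6, 2, 9, 11, 16, 3, 13, 8, 17, 10, 7]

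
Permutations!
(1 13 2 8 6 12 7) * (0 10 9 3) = [10, 13, 8, 0, 4, 5, 12, 1, 6, 3, 9, 11, 7, 2] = (0 10 9 3)(1 13 2 8 6 12 7)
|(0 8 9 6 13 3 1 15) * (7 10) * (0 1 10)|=8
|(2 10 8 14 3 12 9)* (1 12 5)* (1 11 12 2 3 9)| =|(1 2 10 8 14 9 3 5 11 12)| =10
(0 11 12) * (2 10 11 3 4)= (0 3 4 2 10 11 12)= [3, 1, 10, 4, 2, 5, 6, 7, 8, 9, 11, 12, 0]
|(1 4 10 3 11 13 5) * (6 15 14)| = 21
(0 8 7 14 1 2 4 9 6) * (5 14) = (0 8 7 5 14 1 2 4 9 6) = [8, 2, 4, 3, 9, 14, 0, 5, 7, 6, 10, 11, 12, 13, 1]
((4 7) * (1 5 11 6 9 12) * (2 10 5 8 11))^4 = ((1 8 11 6 9 12)(2 10 5)(4 7))^4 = (1 9 11)(2 10 5)(6 8 12)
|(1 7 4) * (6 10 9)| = 3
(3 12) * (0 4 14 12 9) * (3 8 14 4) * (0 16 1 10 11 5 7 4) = (0 3 9 16 1 10 11 5 7 4)(8 14 12) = [3, 10, 2, 9, 0, 7, 6, 4, 14, 16, 11, 5, 8, 13, 12, 15, 1]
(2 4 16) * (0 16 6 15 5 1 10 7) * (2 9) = (0 16 9 2 4 6 15 5 1 10 7) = [16, 10, 4, 3, 6, 1, 15, 0, 8, 2, 7, 11, 12, 13, 14, 5, 9]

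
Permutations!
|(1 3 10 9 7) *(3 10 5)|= |(1 10 9 7)(3 5)|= 4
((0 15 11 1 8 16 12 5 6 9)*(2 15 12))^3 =(0 6 12 9 5)(1 2)(8 15)(11 16)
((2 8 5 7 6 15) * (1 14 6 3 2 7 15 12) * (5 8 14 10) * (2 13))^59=((1 10 5 15 7 3 13 2 14 6 12))^59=(1 7 14 10 3 6 5 13 12 15 2)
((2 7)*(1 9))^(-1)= (1 9)(2 7)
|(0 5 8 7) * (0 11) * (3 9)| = 10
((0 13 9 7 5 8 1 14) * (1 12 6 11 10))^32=((0 13 9 7 5 8 12 6 11 10 1 14))^32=(0 11 5)(1 12 9)(6 7 14)(8 13 10)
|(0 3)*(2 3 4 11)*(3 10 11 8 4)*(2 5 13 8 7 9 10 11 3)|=11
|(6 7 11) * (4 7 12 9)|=6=|(4 7 11 6 12 9)|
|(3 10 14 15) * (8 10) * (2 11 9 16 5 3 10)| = |(2 11 9 16 5 3 8)(10 14 15)| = 21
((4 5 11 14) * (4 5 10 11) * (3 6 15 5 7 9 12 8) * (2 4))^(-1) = (2 5 15 6 3 8 12 9 7 14 11 10 4)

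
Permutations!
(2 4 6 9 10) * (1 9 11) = (1 9 10 2 4 6 11) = [0, 9, 4, 3, 6, 5, 11, 7, 8, 10, 2, 1]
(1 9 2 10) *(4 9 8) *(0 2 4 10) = (0 2)(1 8 10)(4 9) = [2, 8, 0, 3, 9, 5, 6, 7, 10, 4, 1]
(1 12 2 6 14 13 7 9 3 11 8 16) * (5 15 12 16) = (1 16)(2 6 14 13 7 9 3 11 8 5 15 12) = [0, 16, 6, 11, 4, 15, 14, 9, 5, 3, 10, 8, 2, 7, 13, 12, 1]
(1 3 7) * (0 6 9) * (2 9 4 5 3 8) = (0 6 4 5 3 7 1 8 2 9) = [6, 8, 9, 7, 5, 3, 4, 1, 2, 0]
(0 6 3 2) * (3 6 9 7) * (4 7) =(0 9 4 7 3 2) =[9, 1, 0, 2, 7, 5, 6, 3, 8, 4]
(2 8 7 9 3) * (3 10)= (2 8 7 9 10 3)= [0, 1, 8, 2, 4, 5, 6, 9, 7, 10, 3]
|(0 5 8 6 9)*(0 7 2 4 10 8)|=14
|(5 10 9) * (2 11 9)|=|(2 11 9 5 10)|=5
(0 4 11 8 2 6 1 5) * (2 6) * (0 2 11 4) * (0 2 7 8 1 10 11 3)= (0 2 3)(1 5 7 8 6 10 11)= [2, 5, 3, 0, 4, 7, 10, 8, 6, 9, 11, 1]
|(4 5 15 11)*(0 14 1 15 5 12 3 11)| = |(0 14 1 15)(3 11 4 12)| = 4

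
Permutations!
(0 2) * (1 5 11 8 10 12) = (0 2)(1 5 11 8 10 12) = [2, 5, 0, 3, 4, 11, 6, 7, 10, 9, 12, 8, 1]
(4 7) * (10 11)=(4 7)(10 11)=[0, 1, 2, 3, 7, 5, 6, 4, 8, 9, 11, 10]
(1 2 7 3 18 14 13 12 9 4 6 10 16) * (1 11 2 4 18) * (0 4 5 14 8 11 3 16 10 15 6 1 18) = (0 4 1 5 14 13 12 9)(2 7 16 3 18 8 11)(6 15) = [4, 5, 7, 18, 1, 14, 15, 16, 11, 0, 10, 2, 9, 12, 13, 6, 3, 17, 8]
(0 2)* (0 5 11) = [2, 1, 5, 3, 4, 11, 6, 7, 8, 9, 10, 0] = (0 2 5 11)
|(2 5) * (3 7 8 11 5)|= 6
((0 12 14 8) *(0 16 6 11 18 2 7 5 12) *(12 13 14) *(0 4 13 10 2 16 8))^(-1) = ((0 4 13 14)(2 7 5 10)(6 11 18 16))^(-1) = (0 14 13 4)(2 10 5 7)(6 16 18 11)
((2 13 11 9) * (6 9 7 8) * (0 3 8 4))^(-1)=(0 4 7 11 13 2 9 6 8 3)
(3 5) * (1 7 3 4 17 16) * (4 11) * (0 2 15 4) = (0 2 15 4 17 16 1 7 3 5 11) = [2, 7, 15, 5, 17, 11, 6, 3, 8, 9, 10, 0, 12, 13, 14, 4, 1, 16]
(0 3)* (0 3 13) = (0 13) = [13, 1, 2, 3, 4, 5, 6, 7, 8, 9, 10, 11, 12, 0]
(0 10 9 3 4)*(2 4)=(0 10 9 3 2 4)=[10, 1, 4, 2, 0, 5, 6, 7, 8, 3, 9]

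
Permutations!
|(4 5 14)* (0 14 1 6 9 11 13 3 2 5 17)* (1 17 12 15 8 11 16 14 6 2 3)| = 15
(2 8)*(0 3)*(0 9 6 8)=(0 3 9 6 8 2)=[3, 1, 0, 9, 4, 5, 8, 7, 2, 6]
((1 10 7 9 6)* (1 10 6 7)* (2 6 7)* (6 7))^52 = ((1 6 10)(2 7 9))^52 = (1 6 10)(2 7 9)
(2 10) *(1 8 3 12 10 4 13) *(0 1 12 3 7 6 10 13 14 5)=(0 1 8 7 6 10 2 4 14 5)(12 13)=[1, 8, 4, 3, 14, 0, 10, 6, 7, 9, 2, 11, 13, 12, 5]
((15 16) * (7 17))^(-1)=(7 17)(15 16)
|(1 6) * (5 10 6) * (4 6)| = 5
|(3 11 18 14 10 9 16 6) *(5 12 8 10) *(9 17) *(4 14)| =|(3 11 18 4 14 5 12 8 10 17 9 16 6)| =13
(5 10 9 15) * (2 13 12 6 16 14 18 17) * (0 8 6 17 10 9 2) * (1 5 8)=(0 1 5 9 15 8 6 16 14 18 10 2 13 12 17)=[1, 5, 13, 3, 4, 9, 16, 7, 6, 15, 2, 11, 17, 12, 18, 8, 14, 0, 10]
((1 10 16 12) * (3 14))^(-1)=(1 12 16 10)(3 14)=((1 10 16 12)(3 14))^(-1)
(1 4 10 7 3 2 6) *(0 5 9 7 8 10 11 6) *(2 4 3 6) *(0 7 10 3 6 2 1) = (0 5 9 10 8 3 4 11 1 6)(2 7) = [5, 6, 7, 4, 11, 9, 0, 2, 3, 10, 8, 1]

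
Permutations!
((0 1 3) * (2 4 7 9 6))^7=(0 1 3)(2 7 6 4 9)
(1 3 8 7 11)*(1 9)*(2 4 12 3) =[0, 2, 4, 8, 12, 5, 6, 11, 7, 1, 10, 9, 3] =(1 2 4 12 3 8 7 11 9)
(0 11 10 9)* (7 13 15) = [11, 1, 2, 3, 4, 5, 6, 13, 8, 0, 9, 10, 12, 15, 14, 7] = (0 11 10 9)(7 13 15)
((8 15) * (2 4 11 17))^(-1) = ((2 4 11 17)(8 15))^(-1) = (2 17 11 4)(8 15)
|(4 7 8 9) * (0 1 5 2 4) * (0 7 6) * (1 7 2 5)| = 7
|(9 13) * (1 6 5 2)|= 4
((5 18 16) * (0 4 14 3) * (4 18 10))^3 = (0 5 14 18 10 3 16 4)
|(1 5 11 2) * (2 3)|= |(1 5 11 3 2)|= 5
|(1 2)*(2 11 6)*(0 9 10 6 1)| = 10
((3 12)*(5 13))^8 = ((3 12)(5 13))^8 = (13)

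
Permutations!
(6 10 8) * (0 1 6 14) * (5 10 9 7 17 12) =(0 1 6 9 7 17 12 5 10 8 14) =[1, 6, 2, 3, 4, 10, 9, 17, 14, 7, 8, 11, 5, 13, 0, 15, 16, 12]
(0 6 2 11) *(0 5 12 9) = (0 6 2 11 5 12 9) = [6, 1, 11, 3, 4, 12, 2, 7, 8, 0, 10, 5, 9]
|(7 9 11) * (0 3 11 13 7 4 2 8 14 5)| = |(0 3 11 4 2 8 14 5)(7 9 13)| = 24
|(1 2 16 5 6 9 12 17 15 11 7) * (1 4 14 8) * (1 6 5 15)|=|(1 2 16 15 11 7 4 14 8 6 9 12 17)|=13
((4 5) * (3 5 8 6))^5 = (8)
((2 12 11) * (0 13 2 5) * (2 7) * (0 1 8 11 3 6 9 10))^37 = ((0 13 7 2 12 3 6 9 10)(1 8 11 5))^37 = (0 13 7 2 12 3 6 9 10)(1 8 11 5)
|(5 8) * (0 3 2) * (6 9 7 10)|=|(0 3 2)(5 8)(6 9 7 10)|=12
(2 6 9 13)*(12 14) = (2 6 9 13)(12 14) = [0, 1, 6, 3, 4, 5, 9, 7, 8, 13, 10, 11, 14, 2, 12]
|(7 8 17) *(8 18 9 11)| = 6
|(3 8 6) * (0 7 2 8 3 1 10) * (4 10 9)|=9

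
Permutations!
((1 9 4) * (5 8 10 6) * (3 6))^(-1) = ((1 9 4)(3 6 5 8 10))^(-1) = (1 4 9)(3 10 8 5 6)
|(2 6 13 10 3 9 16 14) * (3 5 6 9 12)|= 4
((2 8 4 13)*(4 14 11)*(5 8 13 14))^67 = ((2 13)(4 14 11)(5 8))^67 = (2 13)(4 14 11)(5 8)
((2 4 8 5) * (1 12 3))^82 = (1 12 3)(2 8)(4 5)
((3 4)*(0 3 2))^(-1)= (0 2 4 3)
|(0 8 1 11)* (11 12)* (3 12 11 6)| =|(0 8 1 11)(3 12 6)| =12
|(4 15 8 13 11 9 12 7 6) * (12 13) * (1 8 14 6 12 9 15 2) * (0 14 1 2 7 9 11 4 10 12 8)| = 13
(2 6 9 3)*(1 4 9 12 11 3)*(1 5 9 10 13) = (1 4 10 13)(2 6 12 11 3)(5 9) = [0, 4, 6, 2, 10, 9, 12, 7, 8, 5, 13, 3, 11, 1]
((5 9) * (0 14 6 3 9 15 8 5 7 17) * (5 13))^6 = (0 17 7 9 3 6 14)(5 8)(13 15)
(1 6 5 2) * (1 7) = [0, 6, 7, 3, 4, 2, 5, 1] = (1 6 5 2 7)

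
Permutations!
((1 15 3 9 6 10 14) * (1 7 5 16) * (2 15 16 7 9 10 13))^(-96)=(16)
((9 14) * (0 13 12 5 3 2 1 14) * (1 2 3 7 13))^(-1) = (0 9 14 1)(5 12 13 7)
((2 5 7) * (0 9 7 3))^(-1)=((0 9 7 2 5 3))^(-1)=(0 3 5 2 7 9)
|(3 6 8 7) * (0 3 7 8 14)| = |(0 3 6 14)| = 4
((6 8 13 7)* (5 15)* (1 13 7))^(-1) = (1 13)(5 15)(6 7 8)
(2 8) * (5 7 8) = [0, 1, 5, 3, 4, 7, 6, 8, 2] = (2 5 7 8)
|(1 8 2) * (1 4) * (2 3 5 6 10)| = |(1 8 3 5 6 10 2 4)| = 8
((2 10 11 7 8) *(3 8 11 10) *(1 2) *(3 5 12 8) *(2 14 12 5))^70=(1 12)(8 14)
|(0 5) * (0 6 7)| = |(0 5 6 7)| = 4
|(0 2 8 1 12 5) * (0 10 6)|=8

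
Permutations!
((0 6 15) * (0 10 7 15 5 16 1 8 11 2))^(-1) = (0 2 11 8 1 16 5 6)(7 10 15)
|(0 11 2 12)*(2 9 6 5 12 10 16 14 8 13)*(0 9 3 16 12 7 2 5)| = |(0 11 3 16 14 8 13 5 7 2 10 12 9 6)| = 14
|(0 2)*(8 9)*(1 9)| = |(0 2)(1 9 8)| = 6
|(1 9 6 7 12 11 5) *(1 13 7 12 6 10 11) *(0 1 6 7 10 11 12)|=|(0 1 9 11 5 13 10 12 6)|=9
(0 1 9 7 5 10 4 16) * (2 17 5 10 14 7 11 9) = (0 1 2 17 5 14 7 10 4 16)(9 11) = [1, 2, 17, 3, 16, 14, 6, 10, 8, 11, 4, 9, 12, 13, 7, 15, 0, 5]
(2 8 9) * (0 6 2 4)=(0 6 2 8 9 4)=[6, 1, 8, 3, 0, 5, 2, 7, 9, 4]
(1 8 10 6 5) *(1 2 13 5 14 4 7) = [0, 8, 13, 3, 7, 2, 14, 1, 10, 9, 6, 11, 12, 5, 4] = (1 8 10 6 14 4 7)(2 13 5)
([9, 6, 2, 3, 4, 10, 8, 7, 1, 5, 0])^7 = [10, 6, 2, 3, 4, 9, 8, 7, 1, 0, 5]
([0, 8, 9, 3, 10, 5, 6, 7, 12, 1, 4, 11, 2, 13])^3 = (13)(1 2 8 9 12)(4 10)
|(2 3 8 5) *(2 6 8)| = 6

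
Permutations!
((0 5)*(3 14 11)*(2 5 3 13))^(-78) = (0 5 2 13 11 14 3)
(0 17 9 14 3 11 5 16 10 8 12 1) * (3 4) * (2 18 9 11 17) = (0 2 18 9 14 4 3 17 11 5 16 10 8 12 1) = [2, 0, 18, 17, 3, 16, 6, 7, 12, 14, 8, 5, 1, 13, 4, 15, 10, 11, 9]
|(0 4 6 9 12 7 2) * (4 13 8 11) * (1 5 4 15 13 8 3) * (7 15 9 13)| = 24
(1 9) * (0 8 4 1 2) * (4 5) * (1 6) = (0 8 5 4 6 1 9 2) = [8, 9, 0, 3, 6, 4, 1, 7, 5, 2]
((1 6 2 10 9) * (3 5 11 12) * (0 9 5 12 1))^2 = (12)(1 2 5)(6 10 11)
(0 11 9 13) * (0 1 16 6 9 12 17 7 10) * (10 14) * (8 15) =(0 11 12 17 7 14 10)(1 16 6 9 13)(8 15) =[11, 16, 2, 3, 4, 5, 9, 14, 15, 13, 0, 12, 17, 1, 10, 8, 6, 7]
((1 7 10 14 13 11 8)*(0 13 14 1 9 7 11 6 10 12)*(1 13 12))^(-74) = ((14)(0 12)(1 11 8 9 7)(6 10 13))^(-74) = (14)(1 11 8 9 7)(6 10 13)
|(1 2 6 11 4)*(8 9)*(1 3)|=|(1 2 6 11 4 3)(8 9)|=6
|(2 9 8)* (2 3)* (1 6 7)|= 12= |(1 6 7)(2 9 8 3)|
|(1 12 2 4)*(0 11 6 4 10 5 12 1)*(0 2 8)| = 9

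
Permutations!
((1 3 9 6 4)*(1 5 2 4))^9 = ((1 3 9 6)(2 4 5))^9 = (1 3 9 6)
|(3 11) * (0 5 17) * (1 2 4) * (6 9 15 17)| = |(0 5 6 9 15 17)(1 2 4)(3 11)| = 6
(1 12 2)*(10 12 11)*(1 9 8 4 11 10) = (1 10 12 2 9 8 4 11) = [0, 10, 9, 3, 11, 5, 6, 7, 4, 8, 12, 1, 2]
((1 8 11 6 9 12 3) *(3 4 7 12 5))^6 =(12)(1 3 5 9 6 11 8)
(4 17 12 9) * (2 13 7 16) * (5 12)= [0, 1, 13, 3, 17, 12, 6, 16, 8, 4, 10, 11, 9, 7, 14, 15, 2, 5]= (2 13 7 16)(4 17 5 12 9)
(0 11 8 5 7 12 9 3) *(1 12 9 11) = (0 1 12 11 8 5 7 9 3) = [1, 12, 2, 0, 4, 7, 6, 9, 5, 3, 10, 8, 11]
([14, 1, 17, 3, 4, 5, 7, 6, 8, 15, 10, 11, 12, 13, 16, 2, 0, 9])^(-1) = [16, 1, 15, 3, 4, 5, 7, 6, 8, 17, 10, 11, 12, 13, 0, 9, 14, 2]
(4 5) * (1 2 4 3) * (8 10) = (1 2 4 5 3)(8 10) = [0, 2, 4, 1, 5, 3, 6, 7, 10, 9, 8]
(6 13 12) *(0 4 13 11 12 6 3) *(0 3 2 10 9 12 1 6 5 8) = (0 4 13 5 8)(1 6 11)(2 10 9 12) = [4, 6, 10, 3, 13, 8, 11, 7, 0, 12, 9, 1, 2, 5]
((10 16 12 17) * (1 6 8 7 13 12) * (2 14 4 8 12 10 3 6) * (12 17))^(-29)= (1 10 7 4 2 16 13 8 14)(3 6 17)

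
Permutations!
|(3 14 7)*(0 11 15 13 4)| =|(0 11 15 13 4)(3 14 7)| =15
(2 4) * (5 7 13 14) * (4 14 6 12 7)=(2 14 5 4)(6 12 7 13)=[0, 1, 14, 3, 2, 4, 12, 13, 8, 9, 10, 11, 7, 6, 5]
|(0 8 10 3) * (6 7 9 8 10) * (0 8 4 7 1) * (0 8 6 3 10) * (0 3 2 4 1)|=6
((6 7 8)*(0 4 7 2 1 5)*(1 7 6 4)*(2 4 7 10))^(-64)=((0 1 5)(2 10)(4 6)(7 8))^(-64)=(10)(0 5 1)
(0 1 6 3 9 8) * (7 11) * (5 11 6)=(0 1 5 11 7 6 3 9 8)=[1, 5, 2, 9, 4, 11, 3, 6, 0, 8, 10, 7]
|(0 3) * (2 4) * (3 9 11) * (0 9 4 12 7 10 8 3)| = |(0 4 2 12 7 10 8 3 9 11)| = 10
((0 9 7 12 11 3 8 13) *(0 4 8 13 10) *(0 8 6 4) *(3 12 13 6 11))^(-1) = (0 13 7 9)(3 12 11 4 6)(8 10)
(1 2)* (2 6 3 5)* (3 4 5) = (1 6 4 5 2) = [0, 6, 1, 3, 5, 2, 4]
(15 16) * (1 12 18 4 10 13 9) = (1 12 18 4 10 13 9)(15 16) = [0, 12, 2, 3, 10, 5, 6, 7, 8, 1, 13, 11, 18, 9, 14, 16, 15, 17, 4]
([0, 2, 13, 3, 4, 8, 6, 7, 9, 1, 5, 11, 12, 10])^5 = [0, 8, 9, 3, 4, 13, 6, 7, 10, 5, 2, 11, 12, 1]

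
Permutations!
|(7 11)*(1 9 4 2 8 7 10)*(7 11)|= |(1 9 4 2 8 11 10)|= 7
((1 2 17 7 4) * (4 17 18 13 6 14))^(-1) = ((1 2 18 13 6 14 4)(7 17))^(-1) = (1 4 14 6 13 18 2)(7 17)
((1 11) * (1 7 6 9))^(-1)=((1 11 7 6 9))^(-1)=(1 9 6 7 11)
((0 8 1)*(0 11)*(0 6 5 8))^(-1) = ((1 11 6 5 8))^(-1) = (1 8 5 6 11)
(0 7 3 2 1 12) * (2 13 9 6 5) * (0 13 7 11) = (0 11)(1 12 13 9 6 5 2)(3 7) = [11, 12, 1, 7, 4, 2, 5, 3, 8, 6, 10, 0, 13, 9]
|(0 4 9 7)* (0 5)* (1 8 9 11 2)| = 9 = |(0 4 11 2 1 8 9 7 5)|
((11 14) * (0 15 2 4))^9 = (0 15 2 4)(11 14)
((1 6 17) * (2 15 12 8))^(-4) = (1 17 6)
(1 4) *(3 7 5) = [0, 4, 2, 7, 1, 3, 6, 5] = (1 4)(3 7 5)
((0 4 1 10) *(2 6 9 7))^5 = ((0 4 1 10)(2 6 9 7))^5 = (0 4 1 10)(2 6 9 7)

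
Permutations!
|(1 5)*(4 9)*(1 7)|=6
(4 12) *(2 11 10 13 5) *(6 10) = (2 11 6 10 13 5)(4 12) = [0, 1, 11, 3, 12, 2, 10, 7, 8, 9, 13, 6, 4, 5]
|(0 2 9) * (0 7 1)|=|(0 2 9 7 1)|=5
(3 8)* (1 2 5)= [0, 2, 5, 8, 4, 1, 6, 7, 3]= (1 2 5)(3 8)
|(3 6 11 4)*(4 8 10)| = |(3 6 11 8 10 4)| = 6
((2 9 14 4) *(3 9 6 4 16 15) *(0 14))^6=((0 14 16 15 3 9)(2 6 4))^6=(16)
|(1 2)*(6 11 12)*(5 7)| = 6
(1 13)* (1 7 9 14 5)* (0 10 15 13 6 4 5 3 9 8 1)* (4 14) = (0 10 15 13 7 8 1 6 14 3 9 4 5) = [10, 6, 2, 9, 5, 0, 14, 8, 1, 4, 15, 11, 12, 7, 3, 13]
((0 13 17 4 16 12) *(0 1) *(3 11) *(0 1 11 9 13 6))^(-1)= (0 6)(3 11 12 16 4 17 13 9)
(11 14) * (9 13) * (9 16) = (9 13 16)(11 14) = [0, 1, 2, 3, 4, 5, 6, 7, 8, 13, 10, 14, 12, 16, 11, 15, 9]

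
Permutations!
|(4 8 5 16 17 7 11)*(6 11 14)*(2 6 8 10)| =|(2 6 11 4 10)(5 16 17 7 14 8)| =30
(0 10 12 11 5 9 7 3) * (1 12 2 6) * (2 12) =(0 10 12 11 5 9 7 3)(1 2 6) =[10, 2, 6, 0, 4, 9, 1, 3, 8, 7, 12, 5, 11]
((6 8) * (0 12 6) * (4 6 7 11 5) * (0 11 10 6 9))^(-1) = (0 9 4 5 11 8 6 10 7 12)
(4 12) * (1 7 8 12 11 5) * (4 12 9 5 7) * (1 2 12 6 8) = (1 4 11 7)(2 12 6 8 9 5) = [0, 4, 12, 3, 11, 2, 8, 1, 9, 5, 10, 7, 6]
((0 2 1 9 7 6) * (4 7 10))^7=(0 6 7 4 10 9 1 2)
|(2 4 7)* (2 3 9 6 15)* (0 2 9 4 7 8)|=6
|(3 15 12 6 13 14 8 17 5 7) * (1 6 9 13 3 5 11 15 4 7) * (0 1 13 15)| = 12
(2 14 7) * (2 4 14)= (4 14 7)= [0, 1, 2, 3, 14, 5, 6, 4, 8, 9, 10, 11, 12, 13, 7]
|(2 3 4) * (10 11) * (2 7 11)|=|(2 3 4 7 11 10)|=6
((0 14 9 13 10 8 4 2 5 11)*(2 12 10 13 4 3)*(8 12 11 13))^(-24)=(0 14 9 4 11)(2 5 13 8 3)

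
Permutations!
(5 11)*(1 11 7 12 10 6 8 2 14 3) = (1 11 5 7 12 10 6 8 2 14 3) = [0, 11, 14, 1, 4, 7, 8, 12, 2, 9, 6, 5, 10, 13, 3]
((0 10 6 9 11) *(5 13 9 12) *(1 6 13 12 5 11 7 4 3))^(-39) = ((0 10 13 9 7 4 3 1 6 5 12 11))^(-39) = (0 5 3 9)(1 7 10 12)(4 13 11 6)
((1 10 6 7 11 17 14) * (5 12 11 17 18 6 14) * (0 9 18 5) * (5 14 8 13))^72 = ((0 9 18 6 7 17)(1 10 8 13 5 12 11 14))^72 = (18)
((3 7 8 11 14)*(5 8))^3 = (3 8)(5 14)(7 11)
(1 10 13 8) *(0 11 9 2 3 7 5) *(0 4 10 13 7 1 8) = [11, 13, 3, 1, 10, 4, 6, 5, 8, 2, 7, 9, 12, 0] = (0 11 9 2 3 1 13)(4 10 7 5)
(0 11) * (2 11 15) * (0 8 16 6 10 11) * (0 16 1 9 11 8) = (0 15 2 16 6 10 8 1 9 11) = [15, 9, 16, 3, 4, 5, 10, 7, 1, 11, 8, 0, 12, 13, 14, 2, 6]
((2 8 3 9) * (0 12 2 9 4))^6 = ((0 12 2 8 3 4))^6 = (12)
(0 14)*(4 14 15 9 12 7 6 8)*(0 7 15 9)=(0 9 12 15)(4 14 7 6 8)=[9, 1, 2, 3, 14, 5, 8, 6, 4, 12, 10, 11, 15, 13, 7, 0]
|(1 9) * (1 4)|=3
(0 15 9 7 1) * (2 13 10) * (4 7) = (0 15 9 4 7 1)(2 13 10) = [15, 0, 13, 3, 7, 5, 6, 1, 8, 4, 2, 11, 12, 10, 14, 9]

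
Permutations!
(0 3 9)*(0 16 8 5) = (0 3 9 16 8 5) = [3, 1, 2, 9, 4, 0, 6, 7, 5, 16, 10, 11, 12, 13, 14, 15, 8]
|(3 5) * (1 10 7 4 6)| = 10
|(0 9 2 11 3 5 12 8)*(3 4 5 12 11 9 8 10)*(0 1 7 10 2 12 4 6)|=30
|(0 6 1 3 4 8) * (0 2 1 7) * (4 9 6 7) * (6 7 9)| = |(0 9 7)(1 3 6 4 8 2)| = 6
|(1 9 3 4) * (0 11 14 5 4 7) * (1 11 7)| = |(0 7)(1 9 3)(4 11 14 5)| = 12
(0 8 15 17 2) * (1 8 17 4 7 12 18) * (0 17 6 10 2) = (0 6 10 2 17)(1 8 15 4 7 12 18) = [6, 8, 17, 3, 7, 5, 10, 12, 15, 9, 2, 11, 18, 13, 14, 4, 16, 0, 1]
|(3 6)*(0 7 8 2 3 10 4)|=|(0 7 8 2 3 6 10 4)|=8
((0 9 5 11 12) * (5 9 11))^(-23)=((0 11 12))^(-23)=(0 11 12)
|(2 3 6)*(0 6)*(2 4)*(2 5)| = 6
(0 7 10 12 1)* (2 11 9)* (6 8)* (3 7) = [3, 0, 11, 7, 4, 5, 8, 10, 6, 2, 12, 9, 1] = (0 3 7 10 12 1)(2 11 9)(6 8)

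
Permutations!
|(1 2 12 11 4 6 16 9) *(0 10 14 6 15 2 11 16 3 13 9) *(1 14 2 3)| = |(0 10 2 12 16)(1 11 4 15 3 13 9 14 6)| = 45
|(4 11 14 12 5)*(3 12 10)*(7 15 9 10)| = 10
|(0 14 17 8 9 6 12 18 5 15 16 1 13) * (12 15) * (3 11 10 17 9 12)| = 8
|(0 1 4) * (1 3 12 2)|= |(0 3 12 2 1 4)|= 6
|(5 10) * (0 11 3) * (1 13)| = |(0 11 3)(1 13)(5 10)| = 6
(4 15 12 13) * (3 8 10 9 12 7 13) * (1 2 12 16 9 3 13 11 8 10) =(1 2 12 13 4 15 7 11 8)(3 10)(9 16) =[0, 2, 12, 10, 15, 5, 6, 11, 1, 16, 3, 8, 13, 4, 14, 7, 9]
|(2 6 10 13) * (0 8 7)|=12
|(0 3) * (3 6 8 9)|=5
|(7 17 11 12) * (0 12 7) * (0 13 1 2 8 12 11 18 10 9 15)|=|(0 11 7 17 18 10 9 15)(1 2 8 12 13)|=40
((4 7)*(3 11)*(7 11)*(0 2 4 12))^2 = (0 4 3 12 2 11 7)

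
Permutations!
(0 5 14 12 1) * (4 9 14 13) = [5, 0, 2, 3, 9, 13, 6, 7, 8, 14, 10, 11, 1, 4, 12] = (0 5 13 4 9 14 12 1)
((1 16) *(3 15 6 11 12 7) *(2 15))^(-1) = ((1 16)(2 15 6 11 12 7 3))^(-1) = (1 16)(2 3 7 12 11 6 15)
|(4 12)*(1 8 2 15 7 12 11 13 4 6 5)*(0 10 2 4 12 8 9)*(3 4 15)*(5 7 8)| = 26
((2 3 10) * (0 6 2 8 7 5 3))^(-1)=(0 2 6)(3 5 7 8 10)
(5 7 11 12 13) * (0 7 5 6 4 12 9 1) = (0 7 11 9 1)(4 12 13 6) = [7, 0, 2, 3, 12, 5, 4, 11, 8, 1, 10, 9, 13, 6]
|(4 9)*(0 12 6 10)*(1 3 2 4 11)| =12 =|(0 12 6 10)(1 3 2 4 9 11)|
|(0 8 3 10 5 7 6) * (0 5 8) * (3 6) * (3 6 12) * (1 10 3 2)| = |(1 10 8 12 2)(5 7 6)| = 15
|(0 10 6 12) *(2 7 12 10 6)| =6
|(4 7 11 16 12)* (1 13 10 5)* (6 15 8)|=60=|(1 13 10 5)(4 7 11 16 12)(6 15 8)|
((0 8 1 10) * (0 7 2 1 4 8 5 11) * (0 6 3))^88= (0 6 5 3 11)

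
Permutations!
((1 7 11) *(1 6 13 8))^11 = ((1 7 11 6 13 8))^11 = (1 8 13 6 11 7)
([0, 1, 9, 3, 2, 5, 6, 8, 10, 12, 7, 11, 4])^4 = [0, 1, 2, 3, 4, 5, 6, 8, 10, 9, 7, 11, 12]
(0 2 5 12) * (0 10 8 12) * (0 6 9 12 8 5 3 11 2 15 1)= (0 15 1)(2 3 11)(5 6 9 12 10)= [15, 0, 3, 11, 4, 6, 9, 7, 8, 12, 5, 2, 10, 13, 14, 1]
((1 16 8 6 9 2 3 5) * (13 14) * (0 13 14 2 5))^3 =((0 13 2 3)(1 16 8 6 9 5))^3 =(0 3 2 13)(1 6)(5 8)(9 16)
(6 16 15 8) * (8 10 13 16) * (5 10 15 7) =(5 10 13 16 7)(6 8) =[0, 1, 2, 3, 4, 10, 8, 5, 6, 9, 13, 11, 12, 16, 14, 15, 7]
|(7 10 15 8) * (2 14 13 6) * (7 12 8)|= 12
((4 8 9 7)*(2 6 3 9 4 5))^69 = (2 9)(3 5)(4 8)(6 7)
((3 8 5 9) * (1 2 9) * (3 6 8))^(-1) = ((1 2 9 6 8 5))^(-1) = (1 5 8 6 9 2)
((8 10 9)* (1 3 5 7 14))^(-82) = ((1 3 5 7 14)(8 10 9))^(-82) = (1 7 3 14 5)(8 9 10)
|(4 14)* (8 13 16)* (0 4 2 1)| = |(0 4 14 2 1)(8 13 16)| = 15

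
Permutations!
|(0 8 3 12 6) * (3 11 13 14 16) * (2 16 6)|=12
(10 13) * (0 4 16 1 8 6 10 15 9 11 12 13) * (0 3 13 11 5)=[4, 8, 2, 13, 16, 0, 10, 7, 6, 5, 3, 12, 11, 15, 14, 9, 1]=(0 4 16 1 8 6 10 3 13 15 9 5)(11 12)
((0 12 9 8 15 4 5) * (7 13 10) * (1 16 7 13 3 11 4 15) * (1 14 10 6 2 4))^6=((0 12 9 8 14 10 13 6 2 4 5)(1 16 7 3 11))^6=(0 13 12 6 9 2 8 4 14 5 10)(1 16 7 3 11)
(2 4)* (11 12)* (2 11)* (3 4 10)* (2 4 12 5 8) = (2 10 3 12 4 11 5 8) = [0, 1, 10, 12, 11, 8, 6, 7, 2, 9, 3, 5, 4]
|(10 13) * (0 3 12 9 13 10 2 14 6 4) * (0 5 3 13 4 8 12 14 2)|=8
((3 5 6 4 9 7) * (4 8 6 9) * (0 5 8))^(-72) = (0 8 7 5 6 3 9)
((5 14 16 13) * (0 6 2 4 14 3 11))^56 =((0 6 2 4 14 16 13 5 3 11))^56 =(0 13 2 3 14)(4 11 16 6 5)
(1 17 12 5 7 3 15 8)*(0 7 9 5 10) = (0 7 3 15 8 1 17 12 10)(5 9) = [7, 17, 2, 15, 4, 9, 6, 3, 1, 5, 0, 11, 10, 13, 14, 8, 16, 12]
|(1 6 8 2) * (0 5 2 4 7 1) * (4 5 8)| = 4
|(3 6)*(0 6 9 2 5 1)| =7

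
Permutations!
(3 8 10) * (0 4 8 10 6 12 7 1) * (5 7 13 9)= (0 4 8 6 12 13 9 5 7 1)(3 10)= [4, 0, 2, 10, 8, 7, 12, 1, 6, 5, 3, 11, 13, 9]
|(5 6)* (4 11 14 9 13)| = 10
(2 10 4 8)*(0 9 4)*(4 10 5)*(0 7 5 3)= (0 9 10 7 5 4 8 2 3)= [9, 1, 3, 0, 8, 4, 6, 5, 2, 10, 7]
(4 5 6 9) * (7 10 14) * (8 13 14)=(4 5 6 9)(7 10 8 13 14)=[0, 1, 2, 3, 5, 6, 9, 10, 13, 4, 8, 11, 12, 14, 7]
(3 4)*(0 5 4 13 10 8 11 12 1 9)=[5, 9, 2, 13, 3, 4, 6, 7, 11, 0, 8, 12, 1, 10]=(0 5 4 3 13 10 8 11 12 1 9)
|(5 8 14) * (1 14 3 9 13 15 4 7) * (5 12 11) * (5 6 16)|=|(1 14 12 11 6 16 5 8 3 9 13 15 4 7)|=14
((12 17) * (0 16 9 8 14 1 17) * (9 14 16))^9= ((0 9 8 16 14 1 17 12))^9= (0 9 8 16 14 1 17 12)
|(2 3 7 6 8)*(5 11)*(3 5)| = 7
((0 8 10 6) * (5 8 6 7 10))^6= ((0 6)(5 8)(7 10))^6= (10)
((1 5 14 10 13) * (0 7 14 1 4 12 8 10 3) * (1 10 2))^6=(0 14)(1 8 4 10)(2 12 13 5)(3 7)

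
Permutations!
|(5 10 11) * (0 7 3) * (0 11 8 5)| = |(0 7 3 11)(5 10 8)| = 12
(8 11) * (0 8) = (0 8 11) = [8, 1, 2, 3, 4, 5, 6, 7, 11, 9, 10, 0]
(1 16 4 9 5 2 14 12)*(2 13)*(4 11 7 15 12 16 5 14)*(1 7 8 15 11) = (1 5 13 2 4 9 14 16)(7 11 8 15 12) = [0, 5, 4, 3, 9, 13, 6, 11, 15, 14, 10, 8, 7, 2, 16, 12, 1]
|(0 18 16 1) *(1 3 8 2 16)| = 12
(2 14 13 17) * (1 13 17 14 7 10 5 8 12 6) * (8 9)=[0, 13, 7, 3, 4, 9, 1, 10, 12, 8, 5, 11, 6, 14, 17, 15, 16, 2]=(1 13 14 17 2 7 10 5 9 8 12 6)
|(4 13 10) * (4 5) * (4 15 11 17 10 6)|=|(4 13 6)(5 15 11 17 10)|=15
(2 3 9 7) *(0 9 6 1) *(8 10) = (0 9 7 2 3 6 1)(8 10) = [9, 0, 3, 6, 4, 5, 1, 2, 10, 7, 8]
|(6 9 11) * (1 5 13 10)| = 12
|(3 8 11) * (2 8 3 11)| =|(11)(2 8)| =2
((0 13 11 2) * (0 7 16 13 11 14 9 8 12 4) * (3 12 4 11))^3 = ((0 3 12 11 2 7 16 13 14 9 8 4))^3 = (0 11 16 9)(2 13 8 3)(4 12 7 14)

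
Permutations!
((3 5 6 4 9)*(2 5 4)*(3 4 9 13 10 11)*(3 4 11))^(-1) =(2 6 5)(3 10 13 4 11 9)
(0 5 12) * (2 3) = [5, 1, 3, 2, 4, 12, 6, 7, 8, 9, 10, 11, 0] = (0 5 12)(2 3)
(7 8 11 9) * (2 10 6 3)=(2 10 6 3)(7 8 11 9)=[0, 1, 10, 2, 4, 5, 3, 8, 11, 7, 6, 9]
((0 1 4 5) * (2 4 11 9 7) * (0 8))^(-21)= ((0 1 11 9 7 2 4 5 8))^(-21)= (0 4 9)(1 5 7)(2 11 8)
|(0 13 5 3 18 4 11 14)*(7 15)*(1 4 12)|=10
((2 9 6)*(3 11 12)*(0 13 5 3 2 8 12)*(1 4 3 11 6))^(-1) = (0 11 5 13)(1 9 2 12 8 6 3 4)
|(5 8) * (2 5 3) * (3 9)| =5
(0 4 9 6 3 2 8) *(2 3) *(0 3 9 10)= (0 4 10)(2 8 3 9 6)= [4, 1, 8, 9, 10, 5, 2, 7, 3, 6, 0]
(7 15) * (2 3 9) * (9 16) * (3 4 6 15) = (2 4 6 15 7 3 16 9) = [0, 1, 4, 16, 6, 5, 15, 3, 8, 2, 10, 11, 12, 13, 14, 7, 9]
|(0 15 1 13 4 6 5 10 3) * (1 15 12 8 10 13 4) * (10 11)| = 30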